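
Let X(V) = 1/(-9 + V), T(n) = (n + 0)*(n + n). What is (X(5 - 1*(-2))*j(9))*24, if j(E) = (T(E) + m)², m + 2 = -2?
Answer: -299568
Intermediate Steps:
T(n) = 2*n² (T(n) = n*(2*n) = 2*n²)
m = -4 (m = -2 - 2 = -4)
j(E) = (-4 + 2*E²)² (j(E) = (2*E² - 4)² = (-4 + 2*E²)²)
(X(5 - 1*(-2))*j(9))*24 = ((4*(-2 + 9²)²)/(-9 + (5 - 1*(-2))))*24 = ((4*(-2 + 81)²)/(-9 + (5 + 2)))*24 = ((4*79²)/(-9 + 7))*24 = ((4*6241)/(-2))*24 = -½*24964*24 = -12482*24 = -299568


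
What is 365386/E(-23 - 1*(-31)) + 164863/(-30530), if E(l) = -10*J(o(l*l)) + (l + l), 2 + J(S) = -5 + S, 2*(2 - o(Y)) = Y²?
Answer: 3883979691/313634690 ≈ 12.384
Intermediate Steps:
o(Y) = 2 - Y²/2
J(S) = -7 + S (J(S) = -2 + (-5 + S) = -7 + S)
E(l) = 50 + 2*l + 5*l⁴ (E(l) = -10*(-7 + (2 - l⁴/2)) + (l + l) = -10*(-7 + (2 - l⁴/2)) + 2*l = -10*(-5 - l⁴/2) + 2*l = (50 + 5*l⁴) + 2*l = 50 + 2*l + 5*l⁴)
365386/E(-23 - 1*(-31)) + 164863/(-30530) = 365386/(50 + 2*(-23 - 1*(-31)) + 5*(-23 - 1*(-31))⁴) + 164863/(-30530) = 365386/(50 + 2*(-23 + 31) + 5*(-23 + 31)⁴) + 164863*(-1/30530) = 365386/(50 + 2*8 + 5*8⁴) - 164863/30530 = 365386/(50 + 16 + 5*4096) - 164863/30530 = 365386/(50 + 16 + 20480) - 164863/30530 = 365386/20546 - 164863/30530 = 365386*(1/20546) - 164863/30530 = 182693/10273 - 164863/30530 = 3883979691/313634690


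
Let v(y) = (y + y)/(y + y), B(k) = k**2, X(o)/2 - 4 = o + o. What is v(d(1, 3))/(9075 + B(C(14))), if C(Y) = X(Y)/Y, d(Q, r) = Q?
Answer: 49/445699 ≈ 0.00010994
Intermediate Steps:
X(o) = 8 + 4*o (X(o) = 8 + 2*(o + o) = 8 + 2*(2*o) = 8 + 4*o)
C(Y) = (8 + 4*Y)/Y
v(y) = 1 (v(y) = (2*y)/((2*y)) = (2*y)*(1/(2*y)) = 1)
v(d(1, 3))/(9075 + B(C(14))) = 1/(9075 + (4 + 8/14)**2) = 1/(9075 + (4 + 8*(1/14))**2) = 1/(9075 + (4 + 4/7)**2) = 1/(9075 + (32/7)**2) = 1/(9075 + 1024/49) = 1/(445699/49) = 1*(49/445699) = 49/445699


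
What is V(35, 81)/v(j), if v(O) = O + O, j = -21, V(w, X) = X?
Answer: -27/14 ≈ -1.9286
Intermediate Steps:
v(O) = 2*O
V(35, 81)/v(j) = 81/((2*(-21))) = 81/(-42) = 81*(-1/42) = -27/14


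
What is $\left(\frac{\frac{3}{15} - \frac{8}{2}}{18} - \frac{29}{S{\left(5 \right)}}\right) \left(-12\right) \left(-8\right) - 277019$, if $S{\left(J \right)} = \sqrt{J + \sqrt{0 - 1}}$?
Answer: $- \frac{4155589}{15} - \frac{2784}{\sqrt{5 + i}} \approx -2.7827 \cdot 10^{5} + 121.49 i$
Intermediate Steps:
$S{\left(J \right)} = \sqrt{i + J}$ ($S{\left(J \right)} = \sqrt{J + \sqrt{-1}} = \sqrt{J + i} = \sqrt{i + J}$)
$\left(\frac{\frac{3}{15} - \frac{8}{2}}{18} - \frac{29}{S{\left(5 \right)}}\right) \left(-12\right) \left(-8\right) - 277019 = \left(\frac{\frac{3}{15} - \frac{8}{2}}{18} - \frac{29}{\sqrt{i + 5}}\right) \left(-12\right) \left(-8\right) - 277019 = \left(\left(3 \cdot \frac{1}{15} - 4\right) \frac{1}{18} - \frac{29}{\sqrt{5 + i}}\right) \left(-12\right) \left(-8\right) - 277019 = \left(\left(\frac{1}{5} - 4\right) \frac{1}{18} - \frac{29}{\sqrt{5 + i}}\right) \left(-12\right) \left(-8\right) - 277019 = \left(\left(- \frac{19}{5}\right) \frac{1}{18} - \frac{29}{\sqrt{5 + i}}\right) \left(-12\right) \left(-8\right) - 277019 = \left(- \frac{19}{90} - \frac{29}{\sqrt{5 + i}}\right) \left(-12\right) \left(-8\right) - 277019 = \left(\frac{38}{15} + \frac{348}{\sqrt{5 + i}}\right) \left(-8\right) - 277019 = \left(- \frac{304}{15} - \frac{2784}{\sqrt{5 + i}}\right) - 277019 = - \frac{4155589}{15} - \frac{2784}{\sqrt{5 + i}}$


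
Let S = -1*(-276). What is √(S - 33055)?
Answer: I*√32779 ≈ 181.05*I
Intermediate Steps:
S = 276
√(S - 33055) = √(276 - 33055) = √(-32779) = I*√32779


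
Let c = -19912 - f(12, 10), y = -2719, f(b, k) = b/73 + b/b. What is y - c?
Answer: 1255174/73 ≈ 17194.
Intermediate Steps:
f(b, k) = 1 + b/73 (f(b, k) = b*(1/73) + 1 = b/73 + 1 = 1 + b/73)
c = -1453661/73 (c = -19912 - (1 + (1/73)*12) = -19912 - (1 + 12/73) = -19912 - 1*85/73 = -19912 - 85/73 = -1453661/73 ≈ -19913.)
y - c = -2719 - 1*(-1453661/73) = -2719 + 1453661/73 = 1255174/73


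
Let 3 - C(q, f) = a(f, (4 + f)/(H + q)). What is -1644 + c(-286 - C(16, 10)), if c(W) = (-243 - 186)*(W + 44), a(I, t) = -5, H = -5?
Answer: 105606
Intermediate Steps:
C(q, f) = 8 (C(q, f) = 3 - 1*(-5) = 3 + 5 = 8)
c(W) = -18876 - 429*W (c(W) = -429*(44 + W) = -18876 - 429*W)
-1644 + c(-286 - C(16, 10)) = -1644 + (-18876 - 429*(-286 - 1*8)) = -1644 + (-18876 - 429*(-286 - 8)) = -1644 + (-18876 - 429*(-294)) = -1644 + (-18876 + 126126) = -1644 + 107250 = 105606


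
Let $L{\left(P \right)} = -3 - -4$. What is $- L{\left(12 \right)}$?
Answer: $-1$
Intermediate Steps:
$L{\left(P \right)} = 1$ ($L{\left(P \right)} = -3 + 4 = 1$)
$- L{\left(12 \right)} = \left(-1\right) 1 = -1$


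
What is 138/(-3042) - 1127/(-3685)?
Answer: 486634/1868295 ≈ 0.26047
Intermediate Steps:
138/(-3042) - 1127/(-3685) = 138*(-1/3042) - 1127*(-1/3685) = -23/507 + 1127/3685 = 486634/1868295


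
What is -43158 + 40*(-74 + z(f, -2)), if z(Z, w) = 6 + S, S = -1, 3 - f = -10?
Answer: -45918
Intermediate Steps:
f = 13 (f = 3 - 1*(-10) = 3 + 10 = 13)
z(Z, w) = 5 (z(Z, w) = 6 - 1 = 5)
-43158 + 40*(-74 + z(f, -2)) = -43158 + 40*(-74 + 5) = -43158 + 40*(-69) = -43158 - 2760 = -45918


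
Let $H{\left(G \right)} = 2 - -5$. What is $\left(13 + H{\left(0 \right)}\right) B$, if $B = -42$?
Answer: $-840$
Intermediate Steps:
$H{\left(G \right)} = 7$ ($H{\left(G \right)} = 2 + 5 = 7$)
$\left(13 + H{\left(0 \right)}\right) B = \left(13 + 7\right) \left(-42\right) = 20 \left(-42\right) = -840$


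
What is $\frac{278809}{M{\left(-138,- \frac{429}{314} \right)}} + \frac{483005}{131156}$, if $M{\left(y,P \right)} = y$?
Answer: $- \frac{18250409257}{9049764} \approx -2016.7$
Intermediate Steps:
$\frac{278809}{M{\left(-138,- \frac{429}{314} \right)}} + \frac{483005}{131156} = \frac{278809}{-138} + \frac{483005}{131156} = 278809 \left(- \frac{1}{138}\right) + 483005 \cdot \frac{1}{131156} = - \frac{278809}{138} + \frac{483005}{131156} = - \frac{18250409257}{9049764}$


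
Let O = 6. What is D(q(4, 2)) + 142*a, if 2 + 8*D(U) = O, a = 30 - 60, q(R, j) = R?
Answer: -8519/2 ≈ -4259.5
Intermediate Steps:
a = -30
D(U) = ½ (D(U) = -¼ + (⅛)*6 = -¼ + ¾ = ½)
D(q(4, 2)) + 142*a = ½ + 142*(-30) = ½ - 4260 = -8519/2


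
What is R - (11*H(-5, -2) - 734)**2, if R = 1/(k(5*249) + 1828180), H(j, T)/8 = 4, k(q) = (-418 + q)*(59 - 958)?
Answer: -158284784267/1084707 ≈ -1.4592e+5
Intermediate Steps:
k(q) = 375782 - 899*q (k(q) = (-418 + q)*(-899) = 375782 - 899*q)
H(j, T) = 32 (H(j, T) = 8*4 = 32)
R = 1/1084707 (R = 1/((375782 - 4495*249) + 1828180) = 1/((375782 - 899*1245) + 1828180) = 1/((375782 - 1119255) + 1828180) = 1/(-743473 + 1828180) = 1/1084707 ≈ 9.2191e-7)
R - (11*H(-5, -2) - 734)**2 = 1/1084707 - (11*32 - 734)**2 = 1/1084707 - (352 - 734)**2 = 1/1084707 - 1*(-382)**2 = 1/1084707 - 1*145924 = 1/1084707 - 145924 = -158284784267/1084707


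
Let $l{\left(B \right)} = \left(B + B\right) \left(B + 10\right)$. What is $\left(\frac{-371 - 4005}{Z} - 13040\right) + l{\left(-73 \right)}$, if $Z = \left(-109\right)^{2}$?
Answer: $- \frac{45651178}{11881} \approx -3842.4$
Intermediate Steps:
$l{\left(B \right)} = 2 B \left(10 + B\right)$
$Z = 11881$
$\left(\frac{-371 - 4005}{Z} - 13040\right) + l{\left(-73 \right)} = \left(\frac{-371 - 4005}{11881} - 13040\right) + 2 \left(-73\right) \left(10 - 73\right) = \left(\left(-4376\right) \frac{1}{11881} - 13040\right) + 2 \left(-73\right) \left(-63\right) = \left(- \frac{4376}{11881} - 13040\right) + 9198 = - \frac{154932616}{11881} + 9198 = - \frac{45651178}{11881}$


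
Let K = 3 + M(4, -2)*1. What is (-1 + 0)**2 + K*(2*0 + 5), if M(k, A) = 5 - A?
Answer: 51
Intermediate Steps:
K = 10 (K = 3 + (5 - 1*(-2))*1 = 3 + (5 + 2)*1 = 3 + 7*1 = 3 + 7 = 10)
(-1 + 0)**2 + K*(2*0 + 5) = (-1 + 0)**2 + 10*(2*0 + 5) = (-1)**2 + 10*(0 + 5) = 1 + 10*5 = 1 + 50 = 51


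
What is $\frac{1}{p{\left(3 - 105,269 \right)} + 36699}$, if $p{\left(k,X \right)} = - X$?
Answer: $\frac{1}{36430} \approx 2.745 \cdot 10^{-5}$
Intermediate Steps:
$\frac{1}{p{\left(3 - 105,269 \right)} + 36699} = \frac{1}{\left(-1\right) 269 + 36699} = \frac{1}{-269 + 36699} = \frac{1}{36430}$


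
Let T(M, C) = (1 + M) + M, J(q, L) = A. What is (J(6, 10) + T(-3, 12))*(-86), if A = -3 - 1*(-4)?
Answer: 344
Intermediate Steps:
A = 1 (A = -3 + 4 = 1)
J(q, L) = 1
T(M, C) = 1 + 2*M
(J(6, 10) + T(-3, 12))*(-86) = (1 + (1 + 2*(-3)))*(-86) = (1 + (1 - 6))*(-86) = (1 - 5)*(-86) = -4*(-86) = 344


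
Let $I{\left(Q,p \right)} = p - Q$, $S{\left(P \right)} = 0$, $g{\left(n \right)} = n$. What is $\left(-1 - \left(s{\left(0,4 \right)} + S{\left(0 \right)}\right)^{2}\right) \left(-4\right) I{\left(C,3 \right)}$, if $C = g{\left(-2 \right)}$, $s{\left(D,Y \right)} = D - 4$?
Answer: $340$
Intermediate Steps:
$s{\left(D,Y \right)} = -4 + D$
$C = -2$
$\left(-1 - \left(s{\left(0,4 \right)} + S{\left(0 \right)}\right)^{2}\right) \left(-4\right) I{\left(C,3 \right)} = \left(-1 - \left(\left(-4 + 0\right) + 0\right)^{2}\right) \left(-4\right) \left(3 - -2\right) = \left(-1 - \left(-4 + 0\right)^{2}\right) \left(-4\right) \left(3 + 2\right) = \left(-1 - \left(-4\right)^{2}\right) \left(-4\right) 5 = \left(-1 - 16\right) \left(-4\right) 5 = \left(-17\right) \left(-4\right) 5 = 68 \cdot 5 = 340$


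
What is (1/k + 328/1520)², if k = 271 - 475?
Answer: 16703569/375584400 ≈ 0.044474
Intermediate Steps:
k = -204
(1/k + 328/1520)² = (1/(-204) + 328/1520)² = (-1/204 + 328*(1/1520))² = (-1/204 + 41/190)² = (4087/19380)² = 16703569/375584400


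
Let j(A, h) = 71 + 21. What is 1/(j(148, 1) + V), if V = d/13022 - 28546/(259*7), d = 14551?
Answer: 3372698/260953209 ≈ 0.012925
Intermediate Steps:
j(A, h) = 92
V = -49335007/3372698 (V = 14551/13022 - 28546/(259*7) = 14551*(1/13022) - 28546/1813 = 14551/13022 - 28546*1/1813 = 14551/13022 - 4078/259 = -49335007/3372698 ≈ -14.628)
1/(j(148, 1) + V) = 1/(92 - 49335007/3372698) = 1/(260953209/3372698) = 3372698/260953209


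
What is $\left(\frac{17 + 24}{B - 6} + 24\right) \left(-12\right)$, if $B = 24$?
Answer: $- \frac{946}{3} \approx -315.33$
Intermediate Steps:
$\left(\frac{17 + 24}{B - 6} + 24\right) \left(-12\right) = \left(\frac{17 + 24}{24 - 6} + 24\right) \left(-12\right) = \left(\frac{41}{18} + 24\right) \left(-12\right) = \frac{473}{18} \left(-12\right) = - \frac{946}{3}$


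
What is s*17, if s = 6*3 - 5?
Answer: 221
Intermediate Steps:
s = 13 (s = 18 - 5 = 13)
s*17 = 13*17 = 221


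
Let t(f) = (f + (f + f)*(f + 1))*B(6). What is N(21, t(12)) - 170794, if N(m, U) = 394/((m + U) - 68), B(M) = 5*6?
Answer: -1652089968/9673 ≈ -1.7079e+5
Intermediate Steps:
B(M) = 30
t(f) = 30*f + 60*f*(1 + f) (t(f) = (f + (f + f)*(f + 1))*30 = (f + (2*f)*(1 + f))*30 = (f + 2*f*(1 + f))*30 = 30*f + 60*f*(1 + f))
N(m, U) = 394/(-68 + U + m) (N(m, U) = 394/((U + m) - 68) = 394/(-68 + U + m))
N(21, t(12)) - 170794 = 394/(-68 + 30*12*(3 + 2*12) + 21) - 170794 = 394/(-68 + 30*12*(3 + 24) + 21) - 170794 = 394/(-68 + 30*12*27 + 21) - 170794 = 394/(-68 + 9720 + 21) - 170794 = 394/9673 - 170794 = -1652089968/9673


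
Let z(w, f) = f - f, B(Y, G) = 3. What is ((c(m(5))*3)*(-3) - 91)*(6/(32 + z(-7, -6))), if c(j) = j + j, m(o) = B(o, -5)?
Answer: -435/16 ≈ -27.188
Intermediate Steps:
m(o) = 3
z(w, f) = 0
c(j) = 2*j
((c(m(5))*3)*(-3) - 91)*(6/(32 + z(-7, -6))) = (((2*3)*3)*(-3) - 91)*(6/(32 + 0)) = ((6*3)*(-3) - 91)*(6/32) = (18*(-3) - 91)*(6*(1/32)) = (-54 - 91)*(3/16) = -145*3/16 = -435/16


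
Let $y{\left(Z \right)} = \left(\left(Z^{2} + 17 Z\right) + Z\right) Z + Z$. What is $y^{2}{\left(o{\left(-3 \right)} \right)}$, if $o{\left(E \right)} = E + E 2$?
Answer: $518400$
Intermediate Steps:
$o{\left(E \right)} = 3 E$ ($o{\left(E \right)} = E + 2 E = 3 E$)
$y{\left(Z \right)} = Z + Z \left(Z^{2} + 18 Z\right)$ ($y{\left(Z \right)} = \left(Z^{2} + 18 Z\right) Z + Z = Z \left(Z^{2} + 18 Z\right) + Z = Z + Z \left(Z^{2} + 18 Z\right)$)
$y^{2}{\left(o{\left(-3 \right)} \right)} = \left(3 \left(-3\right) \left(1 + \left(3 \left(-3\right)\right)^{2} + 18 \cdot 3 \left(-3\right)\right)\right)^{2} = \left(- 9 \left(1 + \left(-9\right)^{2} + 18 \left(-9\right)\right)\right)^{2} = \left(- 9 \left(1 + 81 - 162\right)\right)^{2} = \left(\left(-9\right) \left(-80\right)\right)^{2} = 720^{2} = 518400$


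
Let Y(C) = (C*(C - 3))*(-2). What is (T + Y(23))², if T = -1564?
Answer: 6170256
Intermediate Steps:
Y(C) = -2*C*(-3 + C) (Y(C) = (C*(-3 + C))*(-2) = -2*C*(-3 + C))
(T + Y(23))² = (-1564 + 2*23*(3 - 1*23))² = (-1564 + 2*23*(3 - 23))² = (-1564 + 2*23*(-20))² = (-1564 - 920)² = (-2484)² = 6170256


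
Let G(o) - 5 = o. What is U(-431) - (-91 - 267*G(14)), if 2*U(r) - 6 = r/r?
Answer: 10335/2 ≈ 5167.5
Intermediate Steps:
G(o) = 5 + o
U(r) = 7/2 (U(r) = 3 + (r/r)/2 = 3 + (½)*1 = 3 + ½ = 7/2)
U(-431) - (-91 - 267*G(14)) = 7/2 - (-91 - 267*(5 + 14)) = 7/2 - (-91 - 267*19) = 7/2 - (-91 - 5073) = 7/2 - 1*(-5164) = 7/2 + 5164 = 10335/2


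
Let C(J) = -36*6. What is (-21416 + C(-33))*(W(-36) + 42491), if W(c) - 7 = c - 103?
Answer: -916309888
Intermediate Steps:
C(J) = -216
W(c) = -96 + c (W(c) = 7 + (c - 103) = 7 + (-103 + c) = -96 + c)
(-21416 + C(-33))*(W(-36) + 42491) = (-21416 - 216)*((-96 - 36) + 42491) = -21632*(-132 + 42491) = -21632*42359 = -916309888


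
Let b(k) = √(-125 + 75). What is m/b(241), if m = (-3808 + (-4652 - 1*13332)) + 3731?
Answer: 18061*I*√2/10 ≈ 2554.2*I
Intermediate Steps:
m = -18061 (m = (-3808 + (-4652 - 13332)) + 3731 = (-3808 - 17984) + 3731 = -21792 + 3731 = -18061)
b(k) = 5*I*√2 (b(k) = √(-50) = 5*I*√2)
m/b(241) = -18061*(-I*√2/10) = -(-18061)*I*√2/10 = 18061*I*√2/10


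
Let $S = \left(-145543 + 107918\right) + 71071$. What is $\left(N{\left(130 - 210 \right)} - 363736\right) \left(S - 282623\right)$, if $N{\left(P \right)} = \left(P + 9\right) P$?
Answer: $89219319912$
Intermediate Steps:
$S = 33446$ ($S = -37625 + 71071 = 33446$)
$N{\left(P \right)} = P \left(9 + P\right)$ ($N{\left(P \right)} = \left(9 + P\right) P = P \left(9 + P\right)$)
$\left(N{\left(130 - 210 \right)} - 363736\right) \left(S - 282623\right) = \left(\left(130 - 210\right) \left(9 + \left(130 - 210\right)\right) - 363736\right) \left(33446 - 282623\right) = \left(- 80 \left(9 - 80\right) - 363736\right) \left(-249177\right) = \left(\left(-80\right) \left(-71\right) - 363736\right) \left(-249177\right) = \left(5680 - 363736\right) \left(-249177\right) = \left(-358056\right) \left(-249177\right) = 89219319912$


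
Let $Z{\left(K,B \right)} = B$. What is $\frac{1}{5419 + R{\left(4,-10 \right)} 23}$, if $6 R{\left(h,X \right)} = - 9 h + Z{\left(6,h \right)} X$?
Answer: $\frac{3}{15383} \approx 0.00019502$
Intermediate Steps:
$R{\left(h,X \right)} = - \frac{3 h}{2} + \frac{X h}{6}$ ($R{\left(h,X \right)} = \frac{- 9 h + h X}{6} = \frac{- 9 h + X h}{6} = - \frac{3 h}{2} + \frac{X h}{6}$)
$\frac{1}{5419 + R{\left(4,-10 \right)} 23} = \frac{1}{5419 + \frac{1}{6} \cdot 4 \left(-9 - 10\right) 23} = \frac{1}{5419 + \frac{1}{6} \cdot 4 \left(-19\right) 23} = \frac{1}{5419 - \frac{874}{3}} = \frac{1}{\frac{15383}{3}} = \frac{3}{15383}$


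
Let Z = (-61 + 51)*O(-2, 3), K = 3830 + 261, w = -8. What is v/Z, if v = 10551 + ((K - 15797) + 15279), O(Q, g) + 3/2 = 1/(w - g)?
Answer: 155364/175 ≈ 887.79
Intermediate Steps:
K = 4091
O(Q, g) = -3/2 + 1/(-8 - g)
v = 14124 (v = 10551 + ((4091 - 15797) + 15279) = 10551 + (-11706 + 15279) = 10551 + 3573 = 14124)
Z = 175/11 (Z = (-61 + 51)*((-26 - 3*3)/(2*(8 + 3))) = -5*(-26 - 9)/11 = -5*(-35)/11 = -10*(-35/22) = 175/11 ≈ 15.909)
v/Z = 14124/(175/11) = 14124*(11/175) = 155364/175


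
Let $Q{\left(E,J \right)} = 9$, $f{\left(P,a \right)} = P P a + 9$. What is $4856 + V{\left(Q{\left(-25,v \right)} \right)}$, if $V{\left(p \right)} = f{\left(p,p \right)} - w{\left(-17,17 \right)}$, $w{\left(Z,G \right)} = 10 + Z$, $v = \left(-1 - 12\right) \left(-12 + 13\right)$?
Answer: $5601$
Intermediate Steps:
$v = -13$ ($v = \left(-13\right) 1 = -13$)
$f{\left(P,a \right)} = 9 + a P^{2}$ ($f{\left(P,a \right)} = P^{2} a + 9 = a P^{2} + 9 = 9 + a P^{2}$)
$V{\left(p \right)} = 16 + p^{3}$ ($V{\left(p \right)} = \left(9 + p p^{2}\right) - \left(10 - 17\right) = \left(9 + p^{3}\right) - -7 = \left(9 + p^{3}\right) + 7 = 16 + p^{3}$)
$4856 + V{\left(Q{\left(-25,v \right)} \right)} = 4856 + \left(16 + 9^{3}\right) = 4856 + \left(16 + 729\right) = 4856 + 745 = 5601$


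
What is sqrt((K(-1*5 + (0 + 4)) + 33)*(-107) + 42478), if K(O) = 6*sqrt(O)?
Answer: sqrt(38947 - 642*I) ≈ 197.36 - 1.626*I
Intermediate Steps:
sqrt((K(-1*5 + (0 + 4)) + 33)*(-107) + 42478) = sqrt((6*sqrt(-1*5 + (0 + 4)) + 33)*(-107) + 42478) = sqrt((6*sqrt(-5 + 4) + 33)*(-107) + 42478) = sqrt((6*sqrt(-1) + 33)*(-107) + 42478) = sqrt((6*I + 33)*(-107) + 42478) = sqrt((33 + 6*I)*(-107) + 42478) = sqrt((-3531 - 642*I) + 42478) = sqrt(38947 - 642*I)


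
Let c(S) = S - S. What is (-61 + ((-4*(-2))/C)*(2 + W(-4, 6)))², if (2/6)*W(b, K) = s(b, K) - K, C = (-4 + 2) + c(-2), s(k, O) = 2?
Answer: 441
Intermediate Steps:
c(S) = 0
C = -2 (C = (-4 + 2) + 0 = -2 + 0 = -2)
W(b, K) = 6 - 3*K (W(b, K) = 3*(2 - K) = 6 - 3*K)
(-61 + ((-4*(-2))/C)*(2 + W(-4, 6)))² = (-61 + (-4*(-2)/(-2))*(2 + (6 - 3*6)))² = (-61 + (8*(-½))*(2 + (6 - 18)))² = (-61 - 4*(2 - 12))² = (-61 - 4*(-10))² = (-61 + 40)² = (-21)² = 441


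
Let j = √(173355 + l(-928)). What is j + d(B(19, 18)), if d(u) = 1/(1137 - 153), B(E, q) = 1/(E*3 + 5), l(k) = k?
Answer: 1/984 + √172427 ≈ 415.24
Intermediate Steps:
j = √172427 (j = √(173355 - 928) = √172427 ≈ 415.24)
B(E, q) = 1/(5 + 3*E) (B(E, q) = 1/(3*E + 5) = 1/(5 + 3*E))
d(u) = 1/984
j + d(B(19, 18)) = √172427 + 1/984 = 1/984 + √172427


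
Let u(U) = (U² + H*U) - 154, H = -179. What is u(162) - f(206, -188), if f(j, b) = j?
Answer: -3114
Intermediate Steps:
u(U) = -154 + U² - 179*U (u(U) = (U² - 179*U) - 154 = -154 + U² - 179*U)
u(162) - f(206, -188) = (-154 + 162² - 179*162) - 1*206 = (-154 + 26244 - 28998) - 206 = -2908 - 206 = -3114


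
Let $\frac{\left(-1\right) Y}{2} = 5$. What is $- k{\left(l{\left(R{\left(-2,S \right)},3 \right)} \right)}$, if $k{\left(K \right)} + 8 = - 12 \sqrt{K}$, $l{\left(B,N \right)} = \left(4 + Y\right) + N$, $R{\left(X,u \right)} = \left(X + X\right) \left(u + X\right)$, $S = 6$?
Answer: $8 + 12 i \sqrt{3} \approx 8.0 + 20.785 i$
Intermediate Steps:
$Y = -10$ ($Y = \left(-2\right) 5 = -10$)
$R{\left(X,u \right)} = 2 X \left(X + u\right)$
$l{\left(B,N \right)} = -6 + N$ ($l{\left(B,N \right)} = \left(4 - 10\right) + N = -6 + N$)
$k{\left(K \right)} = -8 - 12 \sqrt{K}$
$- k{\left(l{\left(R{\left(-2,S \right)},3 \right)} \right)} = - (-8 - 12 \sqrt{-6 + 3}) = - (-8 - 12 \sqrt{-3}) = - (-8 - 12 i \sqrt{3}) = 8 + 12 i \sqrt{3}$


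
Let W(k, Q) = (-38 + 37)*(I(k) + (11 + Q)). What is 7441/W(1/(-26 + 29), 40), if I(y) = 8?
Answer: -7441/59 ≈ -126.12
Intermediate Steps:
W(k, Q) = -19 - Q (W(k, Q) = (-38 + 37)*(8 + (11 + Q)) = -(19 + Q) = -19 - Q)
7441/W(1/(-26 + 29), 40) = 7441/(-19 - 1*40) = 7441/(-19 - 40) = 7441/(-59) = 7441*(-1/59) = -7441/59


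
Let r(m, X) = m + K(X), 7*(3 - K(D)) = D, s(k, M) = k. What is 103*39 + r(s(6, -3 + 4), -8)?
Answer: 28190/7 ≈ 4027.1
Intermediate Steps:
K(D) = 3 - D/7
r(m, X) = 3 + m - X/7 (r(m, X) = m + (3 - X/7) = 3 + m - X/7)
103*39 + r(s(6, -3 + 4), -8) = 103*39 + (3 + 6 - ⅐*(-8)) = 4017 + (3 + 6 + 8/7) = 4017 + 71/7 = 28190/7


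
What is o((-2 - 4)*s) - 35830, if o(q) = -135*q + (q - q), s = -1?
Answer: -36640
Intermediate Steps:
o(q) = -135*q (o(q) = -135*q + 0 = -135*q)
o((-2 - 4)*s) - 35830 = -135*(-2 - 4)*(-1) - 35830 = -(-810)*(-1) - 35830 = -135*6 - 35830 = -810 - 35830 = -36640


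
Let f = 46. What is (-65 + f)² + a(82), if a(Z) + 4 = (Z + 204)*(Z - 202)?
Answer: -33963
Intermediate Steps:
a(Z) = -4 + (-202 + Z)*(204 + Z) (a(Z) = -4 + (Z + 204)*(Z - 202) = -4 + (204 + Z)*(-202 + Z) = -4 + (-202 + Z)*(204 + Z))
(-65 + f)² + a(82) = (-65 + 46)² + (-41212 + 82² + 2*82) = (-19)² + (-41212 + 6724 + 164) = 361 - 34324 = -33963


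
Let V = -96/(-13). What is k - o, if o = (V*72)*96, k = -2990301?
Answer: -39537465/13 ≈ -3.0413e+6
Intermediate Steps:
V = 96/13 (V = -96*(-1/13) = 96/13 ≈ 7.3846)
o = 663552/13 (o = ((96/13)*72)*96 = (6912/13)*96 = 663552/13 ≈ 51042.)
k - o = -2990301 - 1*663552/13 = -2990301 - 663552/13 = -39537465/13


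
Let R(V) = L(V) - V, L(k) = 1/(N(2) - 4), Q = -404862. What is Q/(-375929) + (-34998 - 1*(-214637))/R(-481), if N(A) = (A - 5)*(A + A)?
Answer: 1083619567186/2892773655 ≈ 374.60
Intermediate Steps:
N(A) = 2*A*(-5 + A) (N(A) = (-5 + A)*(2*A) = 2*A*(-5 + A))
L(k) = -1/16 (L(k) = 1/(2*2*(-5 + 2) - 4) = 1/(2*2*(-3) - 4) = 1/(-12 - 4) = 1/(-16) = -1/16)
R(V) = -1/16 - V
Q/(-375929) + (-34998 - 1*(-214637))/R(-481) = -404862/(-375929) + (-34998 - 1*(-214637))/(-1/16 - 1*(-481)) = -404862*(-1/375929) + (-34998 + 214637)/(-1/16 + 481) = 404862/375929 + 179639/(7695/16) = 404862/375929 + 179639*(16/7695) = 404862/375929 + 2874224/7695 = 1083619567186/2892773655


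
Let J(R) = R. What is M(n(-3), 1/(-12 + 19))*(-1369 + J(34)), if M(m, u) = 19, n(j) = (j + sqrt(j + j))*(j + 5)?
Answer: -25365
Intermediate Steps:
n(j) = (5 + j)*(j + sqrt(2)*sqrt(j)) (n(j) = (j + sqrt(2*j))*(5 + j) = (j + sqrt(2)*sqrt(j))*(5 + j) = (5 + j)*(j + sqrt(2)*sqrt(j)))
M(n(-3), 1/(-12 + 19))*(-1369 + J(34)) = 19*(-1369 + 34) = 19*(-1335) = -25365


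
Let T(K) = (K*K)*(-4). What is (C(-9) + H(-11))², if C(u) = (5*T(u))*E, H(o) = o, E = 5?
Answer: 65788321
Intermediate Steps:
T(K) = -4*K² (T(K) = K²*(-4) = -4*K²)
C(u) = -100*u² (C(u) = (5*(-4*u²))*5 = -20*u²*5 = -100*u²)
(C(-9) + H(-11))² = (-100*(-9)² - 11)² = (-100*81 - 11)² = (-8100 - 11)² = (-8111)² = 65788321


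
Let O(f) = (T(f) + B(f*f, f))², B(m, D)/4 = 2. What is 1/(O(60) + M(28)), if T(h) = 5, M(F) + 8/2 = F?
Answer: 1/193 ≈ 0.0051813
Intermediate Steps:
B(m, D) = 8 (B(m, D) = 4*2 = 8)
M(F) = -4 + F
O(f) = 169 (O(f) = (5 + 8)² = 13² = 169)
1/(O(60) + M(28)) = 1/(169 + (-4 + 28)) = 1/(169 + 24) = 1/193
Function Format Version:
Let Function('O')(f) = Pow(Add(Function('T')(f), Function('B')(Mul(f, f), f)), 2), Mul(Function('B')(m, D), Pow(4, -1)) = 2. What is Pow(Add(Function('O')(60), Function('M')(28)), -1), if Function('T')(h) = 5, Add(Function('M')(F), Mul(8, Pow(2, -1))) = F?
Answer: Rational(1, 193) ≈ 0.0051813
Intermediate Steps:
Function('B')(m, D) = 8 (Function('B')(m, D) = Mul(4, 2) = 8)
Function('M')(F) = Add(-4, F)
Function('O')(f) = 169 (Function('O')(f) = Pow(Add(5, 8), 2) = Pow(13, 2) = 169)
Pow(Add(Function('O')(60), Function('M')(28)), -1) = Pow(Add(169, Add(-4, 28)), -1) = Pow(Add(169, 24), -1) = Pow(193, -1) = Rational(1, 193)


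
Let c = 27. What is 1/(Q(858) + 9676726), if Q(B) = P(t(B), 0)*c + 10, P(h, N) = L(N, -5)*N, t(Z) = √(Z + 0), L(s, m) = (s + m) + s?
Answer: 1/9676736 ≈ 1.0334e-7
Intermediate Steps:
L(s, m) = m + 2*s (L(s, m) = (m + s) + s = m + 2*s)
t(Z) = √Z
P(h, N) = N*(-5 + 2*N) (P(h, N) = (-5 + 2*N)*N = N*(-5 + 2*N))
Q(B) = 10 (Q(B) = (0*(-5 + 2*0))*27 + 10 = (0*(-5 + 0))*27 + 10 = (0*(-5))*27 + 10 = 0*27 + 10 = 0 + 10 = 10)
1/(Q(858) + 9676726) = 1/(10 + 9676726) = 1/9676736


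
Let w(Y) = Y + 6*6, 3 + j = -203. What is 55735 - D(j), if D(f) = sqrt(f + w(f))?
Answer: 55735 - 2*I*sqrt(94) ≈ 55735.0 - 19.391*I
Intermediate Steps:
j = -206 (j = -3 - 203 = -206)
w(Y) = 36 + Y (w(Y) = Y + 36 = 36 + Y)
D(f) = sqrt(36 + 2*f) (D(f) = sqrt(f + (36 + f)) = sqrt(36 + 2*f))
55735 - D(j) = 55735 - sqrt(36 + 2*(-206)) = 55735 - sqrt(36 - 412) = 55735 - sqrt(-376) = 55735 - 2*I*sqrt(94)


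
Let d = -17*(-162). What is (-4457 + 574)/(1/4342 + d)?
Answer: -1532726/1087079 ≈ -1.4099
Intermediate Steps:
d = 2754
(-4457 + 574)/(1/4342 + d) = (-4457 + 574)/(1/4342 + 2754) = -3883/(1/4342 + 2754) = -3883/11957869/4342 = -3883*4342/11957869 = -1532726/1087079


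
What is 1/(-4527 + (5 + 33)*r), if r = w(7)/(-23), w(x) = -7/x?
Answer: -23/104083 ≈ -0.00022098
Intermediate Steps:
r = 1/23 (r = -7/7/(-23) = -7*1/7*(-1/23) = -1*(-1/23) = 1/23 ≈ 0.043478)
1/(-4527 + (5 + 33)*r) = 1/(-4527 + (5 + 33)*(1/23)) = 1/(-4527 + 38*(1/23)) = 1/(-4527 + 38/23) = 1/(-104083/23) = -23/104083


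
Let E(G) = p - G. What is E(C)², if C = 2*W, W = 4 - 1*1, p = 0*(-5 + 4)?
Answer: 36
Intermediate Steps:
p = 0 (p = 0*(-1) = 0)
W = 3 (W = 4 - 1 = 3)
C = 6 (C = 2*3 = 6)
E(G) = -G (E(G) = 0 - G = -G)
E(C)² = (-1*6)² = (-6)² = 36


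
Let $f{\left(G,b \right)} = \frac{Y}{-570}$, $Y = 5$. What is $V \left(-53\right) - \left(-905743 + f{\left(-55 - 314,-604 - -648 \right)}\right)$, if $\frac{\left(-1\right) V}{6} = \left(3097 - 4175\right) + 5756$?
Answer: $\frac{272841559}{114} \approx 2.3933 \cdot 10^{6}$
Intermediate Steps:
$V = -28068$ ($V = - 6 \left(\left(3097 - 4175\right) + 5756\right) = - 6 \left(-1078 + 5756\right) = \left(-6\right) 4678 = -28068$)
$f{\left(G,b \right)} = - \frac{1}{114}$ ($f{\left(G,b \right)} = \frac{5}{-570} = 5 \left(- \frac{1}{570}\right) = - \frac{1}{114}$)
$V \left(-53\right) - \left(-905743 + f{\left(-55 - 314,-604 - -648 \right)}\right) = \left(-28068\right) \left(-53\right) - \left(-905743 - \frac{1}{114}\right) = 1487604 - - \frac{103254703}{114} = 1487604 + \frac{103254703}{114} = \frac{272841559}{114}$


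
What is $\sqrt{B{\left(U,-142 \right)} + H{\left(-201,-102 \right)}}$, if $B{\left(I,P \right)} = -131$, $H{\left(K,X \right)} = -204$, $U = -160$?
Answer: $i \sqrt{335} \approx 18.303 i$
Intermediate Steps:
$\sqrt{B{\left(U,-142 \right)} + H{\left(-201,-102 \right)}} = \sqrt{-131 - 204} = \sqrt{-335} = i \sqrt{335}$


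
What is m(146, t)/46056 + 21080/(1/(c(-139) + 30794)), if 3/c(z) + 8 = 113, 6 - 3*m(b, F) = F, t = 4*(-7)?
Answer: 313915406280023/483588 ≈ 6.4914e+8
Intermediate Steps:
t = -28
m(b, F) = 2 - F/3
c(z) = 1/35 (c(z) = 3/(-8 + 113) = 3/105 = 3*(1/105) = 1/35)
m(146, t)/46056 + 21080/(1/(c(-139) + 30794)) = (2 - 1/3*(-28))/46056 + 21080/(1/(1/35 + 30794)) = (2 + 28/3)*(1/46056) + 21080/(1/(1077791/35)) = (34/3)*(1/46056) + 21080/(35/1077791) = 17/69084 + 21080*(1077791/35) = 17/69084 + 4543966856/7 = 313915406280023/483588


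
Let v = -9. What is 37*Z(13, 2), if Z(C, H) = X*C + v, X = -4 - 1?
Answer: -2738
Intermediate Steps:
X = -5
Z(C, H) = -9 - 5*C (Z(C, H) = -5*C - 9 = -9 - 5*C)
37*Z(13, 2) = 37*(-9 - 5*13) = 37*(-9 - 65) = 37*(-74) = -2738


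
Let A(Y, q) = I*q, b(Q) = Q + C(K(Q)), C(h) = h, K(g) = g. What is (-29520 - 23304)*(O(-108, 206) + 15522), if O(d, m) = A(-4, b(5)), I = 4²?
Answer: -828385968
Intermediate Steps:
b(Q) = 2*Q (b(Q) = Q + Q = 2*Q)
I = 16
A(Y, q) = 16*q
O(d, m) = 160 (O(d, m) = 16*(2*5) = 16*10 = 160)
(-29520 - 23304)*(O(-108, 206) + 15522) = (-29520 - 23304)*(160 + 15522) = -52824*15682 = -828385968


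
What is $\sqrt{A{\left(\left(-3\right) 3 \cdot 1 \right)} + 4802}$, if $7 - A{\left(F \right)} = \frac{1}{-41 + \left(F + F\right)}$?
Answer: $\frac{2 \sqrt{4185047}}{59} \approx 69.347$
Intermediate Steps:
$A{\left(F \right)} = 7 - \frac{1}{-41 + 2 F}$ ($A{\left(F \right)} = 7 - \frac{1}{-41 + \left(F + F\right)} = 7 - \frac{1}{-41 + 2 F}$)
$\sqrt{A{\left(\left(-3\right) 3 \cdot 1 \right)} + 4802} = \sqrt{\frac{2 \left(-144 + 7 \left(-3\right) 3 \cdot 1\right)}{-41 + 2 \left(-3\right) 3 \cdot 1} + 4802} = \sqrt{\frac{2 \left(-144 + 7 \left(\left(-9\right) 1\right)\right)}{-41 + 2 \left(\left(-9\right) 1\right)} + 4802} = \sqrt{\frac{2 \left(-144 + 7 \left(-9\right)\right)}{-41 + 2 \left(-9\right)} + 4802} = \sqrt{\frac{2 \left(-144 - 63\right)}{-41 - 18} + 4802} = \sqrt{2 \frac{1}{-59} \left(-207\right) + 4802} = \sqrt{2 \left(- \frac{1}{59}\right) \left(-207\right) + 4802} = \sqrt{\frac{414}{59} + 4802} = \sqrt{\frac{283732}{59}} = \frac{2 \sqrt{4185047}}{59}$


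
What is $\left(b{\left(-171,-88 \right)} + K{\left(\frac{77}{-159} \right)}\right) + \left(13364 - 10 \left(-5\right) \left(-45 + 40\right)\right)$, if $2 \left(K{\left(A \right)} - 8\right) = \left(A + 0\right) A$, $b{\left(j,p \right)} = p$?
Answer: $\frac{659031037}{50562} \approx 13034.0$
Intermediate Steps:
$K{\left(A \right)} = 8 + \frac{A^{2}}{2}$ ($K{\left(A \right)} = 8 + \frac{\left(A + 0\right) A}{2} = 8 + \frac{A A}{2} = 8 + \frac{A^{2}}{2}$)
$\left(b{\left(-171,-88 \right)} + K{\left(\frac{77}{-159} \right)}\right) + \left(13364 - 10 \left(-5\right) \left(-45 + 40\right)\right) = \left(-88 + \left(8 + \frac{\left(\frac{77}{-159}\right)^{2}}{2}\right)\right) + \left(13364 - 10 \left(-5\right) \left(-45 + 40\right)\right) = \left(-88 + \left(8 + \frac{\left(77 \left(- \frac{1}{159}\right)\right)^{2}}{2}\right)\right) + \left(13364 - \left(-50\right) \left(-5\right)\right) = \left(-88 + \left(8 + \frac{\left(- \frac{77}{159}\right)^{2}}{2}\right)\right) + \left(13364 - 250\right) = \left(-88 + \left(8 + \frac{1}{2} \cdot \frac{5929}{25281}\right)\right) + \left(13364 - 250\right) = \left(-88 + \left(8 + \frac{5929}{50562}\right)\right) + 13114 = \left(-88 + \frac{410425}{50562}\right) + 13114 = - \frac{4039031}{50562} + 13114 = \frac{659031037}{50562}$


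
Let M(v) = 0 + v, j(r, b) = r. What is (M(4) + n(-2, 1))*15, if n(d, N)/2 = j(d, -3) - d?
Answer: 60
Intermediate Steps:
M(v) = v
n(d, N) = 0 (n(d, N) = 2*(d - d) = 2*0 = 0)
(M(4) + n(-2, 1))*15 = (4 + 0)*15 = 4*15 = 60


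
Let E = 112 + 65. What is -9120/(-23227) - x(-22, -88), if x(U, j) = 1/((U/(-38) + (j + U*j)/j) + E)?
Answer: 26690687/69100325 ≈ 0.38626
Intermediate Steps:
E = 177
x(U, j) = 1/(177 - U/38 + (j + U*j)/j) (x(U, j) = 1/((U/(-38) + (j + U*j)/j) + 177) = 1/((U*(-1/38) + (j + U*j)/j) + 177) = 1/((-U/38 + (j + U*j)/j) + 177) = 1/(177 - U/38 + (j + U*j)/j))
-9120/(-23227) - x(-22, -88) = -9120/(-23227) - 38/(6764 + 37*(-22)) = -9120*(-1/23227) - 38/(6764 - 814) = 9120/23227 - 38/5950 = 9120/23227 - 1*19/2975 = 9120/23227 - 19/2975 = 26690687/69100325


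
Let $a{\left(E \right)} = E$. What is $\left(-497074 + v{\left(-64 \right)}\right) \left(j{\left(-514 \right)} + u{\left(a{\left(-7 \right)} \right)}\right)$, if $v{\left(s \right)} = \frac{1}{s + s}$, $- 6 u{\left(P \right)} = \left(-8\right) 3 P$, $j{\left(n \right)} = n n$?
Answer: $- \frac{2100976743933}{16} \approx -1.3131 \cdot 10^{11}$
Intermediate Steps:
$j{\left(n \right)} = n^{2}$
$u{\left(P \right)} = 4 P$ ($u{\left(P \right)} = - \frac{\left(-8\right) 3 P}{6} = - \frac{\left(-24\right) P}{6} = 4 P$)
$v{\left(s \right)} = \frac{1}{2 s}$
$\left(-497074 + v{\left(-64 \right)}\right) \left(j{\left(-514 \right)} + u{\left(a{\left(-7 \right)} \right)}\right) = \left(-497074 + \frac{1}{2 \left(-64\right)}\right) \left(\left(-514\right)^{2} + 4 \left(-7\right)\right) = \left(-497074 + \frac{1}{2} \left(- \frac{1}{64}\right)\right) \left(264196 - 28\right) = \left(-497074 - \frac{1}{128}\right) 264168 = \left(- \frac{63625473}{128}\right) 264168 = - \frac{2100976743933}{16}$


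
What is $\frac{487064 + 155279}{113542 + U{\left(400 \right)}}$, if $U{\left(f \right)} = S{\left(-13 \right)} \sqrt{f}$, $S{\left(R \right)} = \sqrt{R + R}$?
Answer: $\frac{2805111881}{495838314} - \frac{247055 i \sqrt{26}}{247919157} \approx 5.6573 - 0.0050812 i$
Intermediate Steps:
$S{\left(R \right)} = \sqrt{2} \sqrt{R}$ ($S{\left(R \right)} = \sqrt{2 R} = \sqrt{2} \sqrt{R}$)
$U{\left(f \right)} = i \sqrt{26} \sqrt{f}$ ($U{\left(f \right)} = \sqrt{2} \sqrt{-13} \sqrt{f} = \sqrt{2} i \sqrt{13} \sqrt{f} = i \sqrt{26} \sqrt{f}$)
$\frac{487064 + 155279}{113542 + U{\left(400 \right)}} = \frac{487064 + 155279}{113542 + i \sqrt{26} \sqrt{400}} = \frac{642343}{113542 + i \sqrt{26} \cdot 20} = \frac{642343}{113542 + 20 i \sqrt{26}}$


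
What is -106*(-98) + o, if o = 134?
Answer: 10522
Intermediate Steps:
-106*(-98) + o = -106*(-98) + 134 = 10388 + 134 = 10522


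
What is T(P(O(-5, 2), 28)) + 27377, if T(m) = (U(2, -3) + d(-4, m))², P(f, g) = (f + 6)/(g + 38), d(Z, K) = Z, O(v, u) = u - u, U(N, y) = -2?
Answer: 27413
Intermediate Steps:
O(v, u) = 0
P(f, g) = (6 + f)/(38 + g)
T(m) = 36 (T(m) = (-2 - 4)² = (-6)² = 36)
T(P(O(-5, 2), 28)) + 27377 = 36 + 27377 = 27413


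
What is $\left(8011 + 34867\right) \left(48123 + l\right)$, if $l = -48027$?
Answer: $4116288$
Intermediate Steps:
$\left(8011 + 34867\right) \left(48123 + l\right) = \left(8011 + 34867\right) \left(48123 - 48027\right) = 42878 \cdot 96 = 4116288$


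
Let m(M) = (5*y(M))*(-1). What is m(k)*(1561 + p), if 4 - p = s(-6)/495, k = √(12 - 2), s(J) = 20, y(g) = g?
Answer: -774655*√10/99 ≈ -24744.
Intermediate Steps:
k = √10 ≈ 3.1623
m(M) = -5*M (m(M) = (5*M)*(-1) = -5*M)
p = 392/99 (p = 4 - 20/495 = 4 - 1*4/99 = 4 - 4/99 = 392/99 ≈ 3.9596)
m(k)*(1561 + p) = (-5*√10)*(1561 + 392/99) = -5*√10*(154931/99) = -774655*√10/99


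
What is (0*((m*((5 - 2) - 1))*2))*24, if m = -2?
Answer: 0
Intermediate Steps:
(0*((m*((5 - 2) - 1))*2))*24 = (0*(-2*((5 - 2) - 1)*2))*24 = (0*(-2*(3 - 1)*2))*24 = (0*(-2*2*2))*24 = (0*(-4*2))*24 = (0*(-8))*24 = 0*24 = 0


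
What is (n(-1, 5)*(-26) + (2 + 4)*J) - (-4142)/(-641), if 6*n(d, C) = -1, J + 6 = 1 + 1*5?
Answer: -4093/1923 ≈ -2.1284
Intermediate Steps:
J = 0 (J = -6 + (1 + 1*5) = -6 + (1 + 5) = -6 + 6 = 0)
n(d, C) = -1/6 (n(d, C) = (1/6)*(-1) = -1/6)
(n(-1, 5)*(-26) + (2 + 4)*J) - (-4142)/(-641) = (-1/6*(-26) + (2 + 4)*0) - (-4142)/(-641) = (13/3 + 6*0) - (-4142)*(-1)/641 = (13/3 + 0) - 1*4142/641 = 13/3 - 4142/641 = -4093/1923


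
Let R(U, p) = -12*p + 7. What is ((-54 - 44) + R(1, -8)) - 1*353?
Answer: -348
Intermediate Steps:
R(U, p) = 7 - 12*p
((-54 - 44) + R(1, -8)) - 1*353 = ((-54 - 44) + (7 - 12*(-8))) - 1*353 = (-98 + (7 + 96)) - 353 = (-98 + 103) - 353 = 5 - 353 = -348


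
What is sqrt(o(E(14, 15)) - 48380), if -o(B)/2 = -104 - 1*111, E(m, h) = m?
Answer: 5*I*sqrt(1918) ≈ 218.97*I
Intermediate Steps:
o(B) = 430 (o(B) = -2*(-104 - 1*111) = -2*(-104 - 111) = -2*(-215) = 430)
sqrt(o(E(14, 15)) - 48380) = sqrt(430 - 48380) = sqrt(-47950) = 5*I*sqrt(1918)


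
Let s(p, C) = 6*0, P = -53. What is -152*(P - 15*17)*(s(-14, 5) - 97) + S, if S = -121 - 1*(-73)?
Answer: -4541200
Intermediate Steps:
S = -48 (S = -121 + 73 = -48)
s(p, C) = 0
-152*(P - 15*17)*(s(-14, 5) - 97) + S = -152*(-53 - 15*17)*(0 - 97) - 48 = -152*(-53 - 255)*(-97) - 48 = -(-46816)*(-97) - 48 = -152*29876 - 48 = -4541152 - 48 = -4541200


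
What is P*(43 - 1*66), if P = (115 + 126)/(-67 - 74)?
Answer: 5543/141 ≈ 39.312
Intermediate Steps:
P = -241/141 (P = 241/(-141) = 241*(-1/141) = -241/141 ≈ -1.7092)
P*(43 - 1*66) = -241*(43 - 1*66)/141 = -241*(43 - 66)/141 = -241/141*(-23) = 5543/141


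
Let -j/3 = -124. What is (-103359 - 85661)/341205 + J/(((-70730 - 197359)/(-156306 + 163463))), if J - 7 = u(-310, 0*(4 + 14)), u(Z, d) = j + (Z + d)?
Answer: -14611498103/6098220483 ≈ -2.3960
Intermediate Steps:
j = 372 (j = -3*(-124) = 372)
u(Z, d) = 372 + Z + d (u(Z, d) = 372 + (Z + d) = 372 + Z + d)
J = 69 (J = 7 + (372 - 310 + 0*(4 + 14)) = 7 + (372 - 310 + 0*18) = 7 + (372 - 310 + 0) = 7 + 62 = 69)
(-103359 - 85661)/341205 + J/(((-70730 - 197359)/(-156306 + 163463))) = (-103359 - 85661)/341205 + 69/(((-70730 - 197359)/(-156306 + 163463))) = -189020*1/341205 + 69/((-268089/7157)) = -37804/68241 + 69/((-268089*1/7157)) = -37804/68241 + 69/(-268089/7157) = -37804/68241 + 69*(-7157/268089) = -37804/68241 - 164611/89363 = -14611498103/6098220483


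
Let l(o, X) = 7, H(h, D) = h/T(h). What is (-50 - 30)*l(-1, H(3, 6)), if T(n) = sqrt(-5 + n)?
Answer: -560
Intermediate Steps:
H(h, D) = h/sqrt(-5 + h) (H(h, D) = h/(sqrt(-5 + h)) = h/sqrt(-5 + h))
(-50 - 30)*l(-1, H(3, 6)) = (-50 - 30)*7 = -80*7 = -560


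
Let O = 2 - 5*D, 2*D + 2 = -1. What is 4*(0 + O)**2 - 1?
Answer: 360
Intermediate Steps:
D = -3/2 (D = -1 + (1/2)*(-1) = -1 - 1/2 = -3/2 ≈ -1.5000)
O = 19/2 (O = 2 - 5*(-3/2) = 2 + 15/2 = 19/2 ≈ 9.5000)
4*(0 + O)**2 - 1 = 4*(0 + 19/2)**2 - 1 = 4*(19/2)**2 - 1 = 4*(361/4) - 1 = 361 - 1 = 360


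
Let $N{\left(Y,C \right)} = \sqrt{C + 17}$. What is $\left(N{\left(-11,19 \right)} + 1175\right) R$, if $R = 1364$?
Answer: $1610884$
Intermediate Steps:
$N{\left(Y,C \right)} = \sqrt{17 + C}$
$\left(N{\left(-11,19 \right)} + 1175\right) R = \left(\sqrt{17 + 19} + 1175\right) 1364 = \left(\sqrt{36} + 1175\right) 1364 = \left(6 + 1175\right) 1364 = 1181 \cdot 1364 = 1610884$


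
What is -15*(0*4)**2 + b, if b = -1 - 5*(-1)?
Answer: 4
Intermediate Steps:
b = 4 (b = -1 + 5 = 4)
-15*(0*4)**2 + b = -15*(0*4)**2 + 4 = -15*0**2 + 4 = -15*0 + 4 = 0 + 4 = 4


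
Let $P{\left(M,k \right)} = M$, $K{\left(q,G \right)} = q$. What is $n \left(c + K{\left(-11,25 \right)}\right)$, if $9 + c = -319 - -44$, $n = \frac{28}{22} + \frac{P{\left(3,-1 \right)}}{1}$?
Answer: $- \frac{13865}{11} \approx -1260.5$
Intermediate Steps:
$n = \frac{47}{11}$ ($n = \frac{28}{22} + \frac{3}{1} = 28 \cdot \frac{1}{22} + 3 \cdot 1 = \frac{14}{11} + 3 = \frac{47}{11} \approx 4.2727$)
$c = -284$ ($c = -9 - 275 = -284$)
$n \left(c + K{\left(-11,25 \right)}\right) = \frac{47 \left(-284 - 11\right)}{11} = \frac{47}{11} \left(-295\right) = - \frac{13865}{11}$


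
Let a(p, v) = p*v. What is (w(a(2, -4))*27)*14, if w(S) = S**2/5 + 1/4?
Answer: 49329/10 ≈ 4932.9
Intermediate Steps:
w(S) = 1/4 + S**2/5 (w(S) = S**2*(1/5) + 1*(1/4) = S**2/5 + 1/4 = 1/4 + S**2/5)
(w(a(2, -4))*27)*14 = ((1/4 + (2*(-4))**2/5)*27)*14 = ((1/4 + (1/5)*(-8)**2)*27)*14 = ((1/4 + (1/5)*64)*27)*14 = ((1/4 + 64/5)*27)*14 = ((261/20)*27)*14 = (7047/20)*14 = 49329/10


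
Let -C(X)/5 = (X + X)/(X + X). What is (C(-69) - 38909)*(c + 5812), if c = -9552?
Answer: 145538360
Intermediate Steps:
C(X) = -5 (C(X) = -5*(X + X)/(X + X) = -5*2*X/(2*X) = -5*2*X*1/(2*X) = -5*1 = -5)
(C(-69) - 38909)*(c + 5812) = (-5 - 38909)*(-9552 + 5812) = -38914*(-3740) = 145538360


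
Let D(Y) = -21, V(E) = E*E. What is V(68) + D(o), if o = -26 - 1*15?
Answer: 4603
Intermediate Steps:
V(E) = E**2
o = -41 (o = -26 - 15 = -41)
V(68) + D(o) = 68**2 - 21 = 4624 - 21 = 4603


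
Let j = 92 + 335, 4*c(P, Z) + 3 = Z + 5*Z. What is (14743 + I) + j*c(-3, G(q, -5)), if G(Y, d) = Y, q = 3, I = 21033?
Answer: 149509/4 ≈ 37377.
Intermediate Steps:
c(P, Z) = -3/4 + 3*Z/2 (c(P, Z) = -3/4 + (Z + 5*Z)/4 = -3/4 + (6*Z)/4 = -3/4 + 3*Z/2)
j = 427
(14743 + I) + j*c(-3, G(q, -5)) = (14743 + 21033) + 427*(-3/4 + (3/2)*3) = 35776 + 427*(-3/4 + 9/2) = 35776 + 427*(15/4) = 35776 + 6405/4 = 149509/4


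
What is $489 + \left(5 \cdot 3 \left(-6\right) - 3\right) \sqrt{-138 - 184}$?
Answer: $489 - 93 i \sqrt{322} \approx 489.0 - 1668.8 i$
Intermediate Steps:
$489 + \left(5 \cdot 3 \left(-6\right) - 3\right) \sqrt{-138 - 184} = 489 + \left(15 \left(-6\right) - 3\right) \sqrt{-322} = 489 + \left(-90 - 3\right) i \sqrt{322} = 489 - 93 i \sqrt{322}$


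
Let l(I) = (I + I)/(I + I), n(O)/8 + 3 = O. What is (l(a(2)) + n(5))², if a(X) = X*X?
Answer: 289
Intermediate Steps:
n(O) = -24 + 8*O
a(X) = X²
l(I) = 1 (l(I) = (2*I)/((2*I)) = (2*I)*(1/(2*I)) = 1)
(l(a(2)) + n(5))² = (1 + (-24 + 8*5))² = (1 + (-24 + 40))² = (1 + 16)² = 17² = 289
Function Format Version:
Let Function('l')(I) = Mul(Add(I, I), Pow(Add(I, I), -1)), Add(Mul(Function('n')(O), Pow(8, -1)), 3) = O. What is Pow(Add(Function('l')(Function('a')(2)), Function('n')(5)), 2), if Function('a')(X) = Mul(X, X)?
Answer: 289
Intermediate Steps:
Function('n')(O) = Add(-24, Mul(8, O))
Function('a')(X) = Pow(X, 2)
Function('l')(I) = 1 (Function('l')(I) = Mul(Mul(2, I), Pow(Mul(2, I), -1)) = Mul(Mul(2, I), Mul(Rational(1, 2), Pow(I, -1))) = 1)
Pow(Add(Function('l')(Function('a')(2)), Function('n')(5)), 2) = Pow(Add(1, Add(-24, Mul(8, 5))), 2) = Pow(Add(1, Add(-24, 40)), 2) = Pow(Add(1, 16), 2) = Pow(17, 2) = 289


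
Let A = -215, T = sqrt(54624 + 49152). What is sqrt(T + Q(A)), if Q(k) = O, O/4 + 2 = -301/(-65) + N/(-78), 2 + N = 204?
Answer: 2*sqrt(1560 + 38025*sqrt(6486))/195 ≈ 17.953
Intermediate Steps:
N = 202 (N = -2 + 204 = 202)
T = 4*sqrt(6486) (T = sqrt(103776) = 4*sqrt(6486) ≈ 322.14)
O = 32/195 (O = -8 + 4*(-301/(-65) + 202/(-78)) = -8 + 4*(-301*(-1/65) + 202*(-1/78)) = -8 + 4*(301/65 - 101/39) = -8 + 4*(398/195) = -8 + 1592/195 = 32/195 ≈ 0.16410)
Q(k) = 32/195
sqrt(T + Q(A)) = sqrt(4*sqrt(6486) + 32/195) = sqrt(32/195 + 4*sqrt(6486))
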